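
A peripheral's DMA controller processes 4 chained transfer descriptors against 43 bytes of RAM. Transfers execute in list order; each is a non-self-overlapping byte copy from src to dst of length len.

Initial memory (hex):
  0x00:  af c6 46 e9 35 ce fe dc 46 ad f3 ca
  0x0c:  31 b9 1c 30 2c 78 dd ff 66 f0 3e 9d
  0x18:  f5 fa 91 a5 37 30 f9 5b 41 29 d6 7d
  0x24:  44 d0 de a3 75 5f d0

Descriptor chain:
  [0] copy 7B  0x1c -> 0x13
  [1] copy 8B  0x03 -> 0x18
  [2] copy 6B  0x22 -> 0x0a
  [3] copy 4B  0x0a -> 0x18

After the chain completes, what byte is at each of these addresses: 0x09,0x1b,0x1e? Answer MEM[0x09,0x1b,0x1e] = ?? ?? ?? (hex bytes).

MEM[0x09,0x1b,0x1e] = ad d0 ad

D0: mem[0x13..0x19] <- [37 30 f9 5b 41 29 d6]
D1: mem[0x18..0x1f] <- [e9 35 ce fe dc 46 ad f3]
D2: mem[0x0a..0x0f] <- [d6 7d 44 d0 de a3]
D3: mem[0x18..0x1b] <- [d6 7d 44 d0]
query mem[0x09]=0xad, mem[0x1b]=0xd0, mem[0x1e]=0xad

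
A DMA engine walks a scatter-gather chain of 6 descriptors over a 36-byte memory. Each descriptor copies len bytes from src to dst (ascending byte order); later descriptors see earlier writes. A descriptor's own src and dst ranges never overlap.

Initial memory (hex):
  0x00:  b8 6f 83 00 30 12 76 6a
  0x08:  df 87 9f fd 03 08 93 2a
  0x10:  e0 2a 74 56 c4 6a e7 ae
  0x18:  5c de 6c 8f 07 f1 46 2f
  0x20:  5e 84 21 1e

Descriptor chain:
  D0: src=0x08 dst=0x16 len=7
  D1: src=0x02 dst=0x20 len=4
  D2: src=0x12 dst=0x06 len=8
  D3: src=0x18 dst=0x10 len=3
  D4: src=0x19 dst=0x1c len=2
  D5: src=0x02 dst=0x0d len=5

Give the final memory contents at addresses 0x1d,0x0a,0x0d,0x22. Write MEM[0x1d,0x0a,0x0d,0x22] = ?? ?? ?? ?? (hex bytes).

  after D0: wrote 7B at 0x16 = df879ffd030893
  after D1: wrote 4B at 0x20 = 83003012
  after D2: wrote 8B at 0x06 = 7456c46adf879ffd
  after D3: wrote 3B at 0x10 = 9ffd03
  after D4: wrote 2B at 0x1c = fd03
  after D5: wrote 5B at 0x0d = 8300301274
query mem[0x1d]=0x03, mem[0x0a]=0xdf, mem[0x0d]=0x83, mem[0x22]=0x30

MEM[0x1d,0x0a,0x0d,0x22] = 03 df 83 30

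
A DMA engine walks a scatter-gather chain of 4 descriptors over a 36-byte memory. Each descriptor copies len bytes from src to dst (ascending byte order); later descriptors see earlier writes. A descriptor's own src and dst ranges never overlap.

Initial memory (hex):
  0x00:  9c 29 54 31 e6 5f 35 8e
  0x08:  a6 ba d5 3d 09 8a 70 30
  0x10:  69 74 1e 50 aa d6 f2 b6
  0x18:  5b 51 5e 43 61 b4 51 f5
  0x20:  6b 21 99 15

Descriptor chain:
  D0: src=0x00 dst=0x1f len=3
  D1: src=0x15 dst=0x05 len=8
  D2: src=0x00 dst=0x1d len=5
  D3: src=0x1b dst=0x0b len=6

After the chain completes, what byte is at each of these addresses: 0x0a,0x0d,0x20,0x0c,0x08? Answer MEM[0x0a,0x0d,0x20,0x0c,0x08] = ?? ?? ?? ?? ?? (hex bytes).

MEM[0x0a,0x0d,0x20,0x0c,0x08] = 5e 9c 31 61 5b

#0 dst[0x1f+3] := {0x9c,0x29,0x54}
#1 dst[0x05+8] := {0xd6,0xf2,0xb6,0x5b,0x51,0x5e,0x43,0x61}
#2 dst[0x1d+5] := {0x9c,0x29,0x54,0x31,0xe6}
#3 dst[0x0b+6] := {0x43,0x61,0x9c,0x29,0x54,0x31}
query mem[0x0a]=0x5e, mem[0x0d]=0x9c, mem[0x20]=0x31, mem[0x0c]=0x61, mem[0x08]=0x5b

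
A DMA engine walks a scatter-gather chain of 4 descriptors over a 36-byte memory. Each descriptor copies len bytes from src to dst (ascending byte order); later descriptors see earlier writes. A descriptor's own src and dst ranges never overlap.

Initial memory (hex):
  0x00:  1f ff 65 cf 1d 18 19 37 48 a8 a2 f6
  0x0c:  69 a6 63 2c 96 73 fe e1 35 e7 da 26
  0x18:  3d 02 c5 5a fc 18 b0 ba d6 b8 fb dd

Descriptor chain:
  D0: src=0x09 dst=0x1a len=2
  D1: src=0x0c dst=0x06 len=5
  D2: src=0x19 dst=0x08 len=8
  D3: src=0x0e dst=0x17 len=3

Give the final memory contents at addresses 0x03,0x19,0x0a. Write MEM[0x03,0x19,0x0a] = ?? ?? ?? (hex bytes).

[0] 0x09->0x1a len=2 : a8 a2
[1] 0x0c->0x06 len=5 : 69 a6 63 2c 96
[2] 0x19->0x08 len=8 : 02 a8 a2 fc 18 b0 ba d6
[3] 0x0e->0x17 len=3 : ba d6 96
query mem[0x03]=0xcf, mem[0x19]=0x96, mem[0x0a]=0xa2

MEM[0x03,0x19,0x0a] = cf 96 a2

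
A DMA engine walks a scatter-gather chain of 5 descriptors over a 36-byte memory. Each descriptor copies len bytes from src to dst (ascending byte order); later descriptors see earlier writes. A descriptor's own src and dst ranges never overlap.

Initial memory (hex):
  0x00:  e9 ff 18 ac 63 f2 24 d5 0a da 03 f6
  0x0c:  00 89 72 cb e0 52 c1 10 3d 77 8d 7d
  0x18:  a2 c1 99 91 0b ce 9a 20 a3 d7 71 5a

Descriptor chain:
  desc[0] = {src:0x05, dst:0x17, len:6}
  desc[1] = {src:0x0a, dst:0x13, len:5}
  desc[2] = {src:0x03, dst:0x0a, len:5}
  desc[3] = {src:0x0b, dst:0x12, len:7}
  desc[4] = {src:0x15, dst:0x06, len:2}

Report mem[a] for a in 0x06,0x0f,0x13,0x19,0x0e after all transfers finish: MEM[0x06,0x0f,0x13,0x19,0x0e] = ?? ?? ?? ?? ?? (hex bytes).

MEM[0x06,0x0f,0x13,0x19,0x0e] = d5 cb f2 d5 d5

D0: mem[0x17..0x1c] <- [f2 24 d5 0a da 03]
D1: mem[0x13..0x17] <- [03 f6 00 89 72]
D2: mem[0x0a..0x0e] <- [ac 63 f2 24 d5]
D3: mem[0x12..0x18] <- [63 f2 24 d5 cb e0 52]
D4: mem[0x06..0x07] <- [d5 cb]
query mem[0x06]=0xd5, mem[0x0f]=0xcb, mem[0x13]=0xf2, mem[0x19]=0xd5, mem[0x0e]=0xd5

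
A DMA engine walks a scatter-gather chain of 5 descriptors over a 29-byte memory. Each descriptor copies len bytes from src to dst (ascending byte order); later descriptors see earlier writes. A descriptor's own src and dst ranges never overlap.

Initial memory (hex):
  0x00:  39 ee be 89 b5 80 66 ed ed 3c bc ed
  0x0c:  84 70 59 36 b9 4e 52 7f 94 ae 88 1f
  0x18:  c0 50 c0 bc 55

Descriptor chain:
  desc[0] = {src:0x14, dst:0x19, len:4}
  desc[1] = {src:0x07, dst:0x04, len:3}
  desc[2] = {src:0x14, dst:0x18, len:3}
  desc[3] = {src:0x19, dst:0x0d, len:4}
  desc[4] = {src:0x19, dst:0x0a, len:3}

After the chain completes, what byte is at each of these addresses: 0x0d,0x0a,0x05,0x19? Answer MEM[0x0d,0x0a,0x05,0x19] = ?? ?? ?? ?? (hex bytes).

  after D0: wrote 4B at 0x19 = 94ae881f
  after D1: wrote 3B at 0x04 = eded3c
  after D2: wrote 3B at 0x18 = 94ae88
  after D3: wrote 4B at 0x0d = ae88881f
  after D4: wrote 3B at 0x0a = ae8888
query mem[0x0d]=0xae, mem[0x0a]=0xae, mem[0x05]=0xed, mem[0x19]=0xae

MEM[0x0d,0x0a,0x05,0x19] = ae ae ed ae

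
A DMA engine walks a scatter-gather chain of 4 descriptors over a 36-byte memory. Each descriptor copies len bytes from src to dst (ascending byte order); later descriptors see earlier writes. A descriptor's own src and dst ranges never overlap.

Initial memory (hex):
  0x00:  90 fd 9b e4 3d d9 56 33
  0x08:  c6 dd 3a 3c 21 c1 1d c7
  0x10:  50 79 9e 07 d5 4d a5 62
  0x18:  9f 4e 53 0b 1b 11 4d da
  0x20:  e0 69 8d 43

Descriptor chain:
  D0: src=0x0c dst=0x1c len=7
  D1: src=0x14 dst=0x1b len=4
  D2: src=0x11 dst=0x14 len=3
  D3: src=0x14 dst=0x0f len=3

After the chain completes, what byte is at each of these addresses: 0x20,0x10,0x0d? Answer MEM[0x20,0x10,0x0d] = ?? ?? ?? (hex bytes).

MEM[0x20,0x10,0x0d] = 50 9e c1

D0: mem[0x1c..0x22] <- [21 c1 1d c7 50 79 9e]
D1: mem[0x1b..0x1e] <- [d5 4d a5 62]
D2: mem[0x14..0x16] <- [79 9e 07]
D3: mem[0x0f..0x11] <- [79 9e 07]
query mem[0x20]=0x50, mem[0x10]=0x9e, mem[0x0d]=0xc1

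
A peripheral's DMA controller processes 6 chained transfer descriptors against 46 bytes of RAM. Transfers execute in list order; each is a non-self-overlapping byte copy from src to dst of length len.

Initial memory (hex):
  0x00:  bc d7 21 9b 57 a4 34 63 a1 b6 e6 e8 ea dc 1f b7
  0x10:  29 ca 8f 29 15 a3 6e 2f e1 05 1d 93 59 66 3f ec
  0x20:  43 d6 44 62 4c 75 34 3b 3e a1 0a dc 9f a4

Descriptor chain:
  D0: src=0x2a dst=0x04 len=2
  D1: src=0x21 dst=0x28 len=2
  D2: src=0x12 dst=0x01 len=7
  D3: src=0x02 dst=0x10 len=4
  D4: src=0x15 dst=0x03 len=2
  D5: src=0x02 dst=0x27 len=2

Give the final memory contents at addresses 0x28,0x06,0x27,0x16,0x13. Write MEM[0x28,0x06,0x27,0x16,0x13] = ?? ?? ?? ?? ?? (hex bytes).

MEM[0x28,0x06,0x27,0x16,0x13] = a3 2f 29 6e 6e

  after D0: wrote 2B at 0x04 = 0adc
  after D1: wrote 2B at 0x28 = d644
  after D2: wrote 7B at 0x01 = 8f2915a36e2fe1
  after D3: wrote 4B at 0x10 = 2915a36e
  after D4: wrote 2B at 0x03 = a36e
  after D5: wrote 2B at 0x27 = 29a3
query mem[0x28]=0xa3, mem[0x06]=0x2f, mem[0x27]=0x29, mem[0x16]=0x6e, mem[0x13]=0x6e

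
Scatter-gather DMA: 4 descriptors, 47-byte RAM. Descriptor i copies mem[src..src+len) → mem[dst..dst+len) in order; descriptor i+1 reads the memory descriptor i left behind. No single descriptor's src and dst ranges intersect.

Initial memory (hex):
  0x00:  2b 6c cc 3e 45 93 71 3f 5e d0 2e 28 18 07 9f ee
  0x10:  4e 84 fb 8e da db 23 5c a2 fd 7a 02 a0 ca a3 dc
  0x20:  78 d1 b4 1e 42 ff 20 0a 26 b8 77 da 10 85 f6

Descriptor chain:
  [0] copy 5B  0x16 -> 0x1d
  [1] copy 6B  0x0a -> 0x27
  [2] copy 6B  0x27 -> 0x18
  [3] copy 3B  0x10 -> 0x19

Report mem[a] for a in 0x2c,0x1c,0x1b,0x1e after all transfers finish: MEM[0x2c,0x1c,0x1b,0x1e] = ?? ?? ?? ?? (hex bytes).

MEM[0x2c,0x1c,0x1b,0x1e] = ee 9f fb 5c

#0 dst[0x1d+5] := {0x23,0x5c,0xa2,0xfd,0x7a}
#1 dst[0x27+6] := {0x2e,0x28,0x18,0x07,0x9f,0xee}
#2 dst[0x18+6] := {0x2e,0x28,0x18,0x07,0x9f,0xee}
#3 dst[0x19+3] := {0x4e,0x84,0xfb}
query mem[0x2c]=0xee, mem[0x1c]=0x9f, mem[0x1b]=0xfb, mem[0x1e]=0x5c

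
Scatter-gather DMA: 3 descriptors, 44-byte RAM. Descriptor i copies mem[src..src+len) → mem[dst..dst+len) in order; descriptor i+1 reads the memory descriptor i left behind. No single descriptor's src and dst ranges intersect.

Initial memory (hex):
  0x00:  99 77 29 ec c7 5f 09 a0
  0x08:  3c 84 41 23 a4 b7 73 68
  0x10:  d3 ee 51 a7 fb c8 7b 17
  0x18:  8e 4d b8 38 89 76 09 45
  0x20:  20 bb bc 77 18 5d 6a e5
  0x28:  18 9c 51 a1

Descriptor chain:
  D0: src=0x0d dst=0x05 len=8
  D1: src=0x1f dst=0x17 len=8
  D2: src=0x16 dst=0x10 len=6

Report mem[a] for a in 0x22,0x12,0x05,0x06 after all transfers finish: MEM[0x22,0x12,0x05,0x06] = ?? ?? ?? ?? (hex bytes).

MEM[0x22,0x12,0x05,0x06] = bc 20 b7 73

  after D0: wrote 8B at 0x05 = b77368d3ee51a7fb
  after D1: wrote 8B at 0x17 = 4520bbbc77185d6a
  after D2: wrote 6B at 0x10 = 7b4520bbbc77
query mem[0x22]=0xbc, mem[0x12]=0x20, mem[0x05]=0xb7, mem[0x06]=0x73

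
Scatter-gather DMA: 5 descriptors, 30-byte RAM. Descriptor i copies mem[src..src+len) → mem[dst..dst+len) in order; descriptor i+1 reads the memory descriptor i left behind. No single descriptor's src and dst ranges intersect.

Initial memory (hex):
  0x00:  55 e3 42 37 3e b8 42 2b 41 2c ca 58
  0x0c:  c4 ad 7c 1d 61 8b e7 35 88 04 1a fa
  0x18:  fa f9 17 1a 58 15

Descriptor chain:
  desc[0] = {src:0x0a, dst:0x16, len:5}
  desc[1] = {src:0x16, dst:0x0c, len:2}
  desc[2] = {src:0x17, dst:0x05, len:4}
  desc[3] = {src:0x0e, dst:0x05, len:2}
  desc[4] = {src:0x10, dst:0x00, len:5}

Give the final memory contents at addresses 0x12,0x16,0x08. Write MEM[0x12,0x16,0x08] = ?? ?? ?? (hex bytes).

MEM[0x12,0x16,0x08] = e7 ca 7c

D0: mem[0x16..0x1a] <- [ca 58 c4 ad 7c]
D1: mem[0x0c..0x0d] <- [ca 58]
D2: mem[0x05..0x08] <- [58 c4 ad 7c]
D3: mem[0x05..0x06] <- [7c 1d]
D4: mem[0x00..0x04] <- [61 8b e7 35 88]
query mem[0x12]=0xe7, mem[0x16]=0xca, mem[0x08]=0x7c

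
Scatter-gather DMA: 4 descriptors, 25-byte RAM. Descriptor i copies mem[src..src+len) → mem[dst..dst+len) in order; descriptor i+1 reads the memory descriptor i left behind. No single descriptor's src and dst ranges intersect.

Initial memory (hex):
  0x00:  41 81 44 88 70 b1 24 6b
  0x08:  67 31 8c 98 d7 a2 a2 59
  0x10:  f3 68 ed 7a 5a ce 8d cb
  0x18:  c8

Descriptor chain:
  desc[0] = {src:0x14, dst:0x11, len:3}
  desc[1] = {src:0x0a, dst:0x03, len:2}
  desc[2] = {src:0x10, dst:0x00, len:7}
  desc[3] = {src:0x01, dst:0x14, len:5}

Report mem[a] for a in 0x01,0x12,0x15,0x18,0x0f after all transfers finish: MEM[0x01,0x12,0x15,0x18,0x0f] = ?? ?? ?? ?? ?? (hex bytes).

MEM[0x01,0x12,0x15,0x18,0x0f] = 5a ce ce ce 59

[0] 0x14->0x11 len=3 : 5a ce 8d
[1] 0x0a->0x03 len=2 : 8c 98
[2] 0x10->0x00 len=7 : f3 5a ce 8d 5a ce 8d
[3] 0x01->0x14 len=5 : 5a ce 8d 5a ce
query mem[0x01]=0x5a, mem[0x12]=0xce, mem[0x15]=0xce, mem[0x18]=0xce, mem[0x0f]=0x59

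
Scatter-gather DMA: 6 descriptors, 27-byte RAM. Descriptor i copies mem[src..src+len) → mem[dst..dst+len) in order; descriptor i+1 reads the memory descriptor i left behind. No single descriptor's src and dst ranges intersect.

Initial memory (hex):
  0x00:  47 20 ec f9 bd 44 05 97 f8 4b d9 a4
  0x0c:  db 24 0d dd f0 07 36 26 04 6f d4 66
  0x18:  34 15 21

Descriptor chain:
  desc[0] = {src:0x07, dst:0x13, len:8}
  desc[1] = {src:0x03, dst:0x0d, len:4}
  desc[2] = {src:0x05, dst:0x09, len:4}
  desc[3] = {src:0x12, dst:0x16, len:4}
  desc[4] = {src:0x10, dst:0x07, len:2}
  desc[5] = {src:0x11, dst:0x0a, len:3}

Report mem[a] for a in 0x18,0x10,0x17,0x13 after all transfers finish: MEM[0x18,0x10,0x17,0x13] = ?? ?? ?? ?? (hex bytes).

MEM[0x18,0x10,0x17,0x13] = f8 05 97 97

[0] 0x07->0x13 len=8 : 97 f8 4b d9 a4 db 24 0d
[1] 0x03->0x0d len=4 : f9 bd 44 05
[2] 0x05->0x09 len=4 : 44 05 97 f8
[3] 0x12->0x16 len=4 : 36 97 f8 4b
[4] 0x10->0x07 len=2 : 05 07
[5] 0x11->0x0a len=3 : 07 36 97
query mem[0x18]=0xf8, mem[0x10]=0x05, mem[0x17]=0x97, mem[0x13]=0x97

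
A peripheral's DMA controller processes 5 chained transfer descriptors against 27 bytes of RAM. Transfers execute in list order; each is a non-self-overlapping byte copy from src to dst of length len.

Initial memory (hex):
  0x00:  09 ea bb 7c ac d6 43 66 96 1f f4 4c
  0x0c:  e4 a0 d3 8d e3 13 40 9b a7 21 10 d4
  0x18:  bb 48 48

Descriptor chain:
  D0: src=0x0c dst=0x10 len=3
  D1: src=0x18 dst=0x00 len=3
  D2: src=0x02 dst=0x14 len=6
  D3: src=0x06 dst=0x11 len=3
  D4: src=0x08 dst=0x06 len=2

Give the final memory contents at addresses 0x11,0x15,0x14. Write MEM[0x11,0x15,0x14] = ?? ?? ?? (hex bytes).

MEM[0x11,0x15,0x14] = 43 7c 48

#0 dst[0x10+3] := {0xe4,0xa0,0xd3}
#1 dst[0x00+3] := {0xbb,0x48,0x48}
#2 dst[0x14+6] := {0x48,0x7c,0xac,0xd6,0x43,0x66}
#3 dst[0x11+3] := {0x43,0x66,0x96}
#4 dst[0x06+2] := {0x96,0x1f}
query mem[0x11]=0x43, mem[0x15]=0x7c, mem[0x14]=0x48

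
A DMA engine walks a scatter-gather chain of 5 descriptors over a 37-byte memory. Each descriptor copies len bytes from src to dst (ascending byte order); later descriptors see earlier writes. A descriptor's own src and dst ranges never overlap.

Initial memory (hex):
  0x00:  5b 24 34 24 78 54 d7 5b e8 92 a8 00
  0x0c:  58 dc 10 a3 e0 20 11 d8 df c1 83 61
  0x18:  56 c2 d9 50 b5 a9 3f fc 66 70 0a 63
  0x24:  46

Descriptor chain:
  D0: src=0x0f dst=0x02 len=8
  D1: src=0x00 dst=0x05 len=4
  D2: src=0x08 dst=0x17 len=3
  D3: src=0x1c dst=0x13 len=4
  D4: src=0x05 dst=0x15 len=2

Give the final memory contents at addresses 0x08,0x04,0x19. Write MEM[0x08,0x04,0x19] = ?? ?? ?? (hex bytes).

D0: mem[0x02..0x09] <- [a3 e0 20 11 d8 df c1 83]
D1: mem[0x05..0x08] <- [5b 24 a3 e0]
D2: mem[0x17..0x19] <- [e0 83 a8]
D3: mem[0x13..0x16] <- [b5 a9 3f fc]
D4: mem[0x15..0x16] <- [5b 24]
query mem[0x08]=0xe0, mem[0x04]=0x20, mem[0x19]=0xa8

MEM[0x08,0x04,0x19] = e0 20 a8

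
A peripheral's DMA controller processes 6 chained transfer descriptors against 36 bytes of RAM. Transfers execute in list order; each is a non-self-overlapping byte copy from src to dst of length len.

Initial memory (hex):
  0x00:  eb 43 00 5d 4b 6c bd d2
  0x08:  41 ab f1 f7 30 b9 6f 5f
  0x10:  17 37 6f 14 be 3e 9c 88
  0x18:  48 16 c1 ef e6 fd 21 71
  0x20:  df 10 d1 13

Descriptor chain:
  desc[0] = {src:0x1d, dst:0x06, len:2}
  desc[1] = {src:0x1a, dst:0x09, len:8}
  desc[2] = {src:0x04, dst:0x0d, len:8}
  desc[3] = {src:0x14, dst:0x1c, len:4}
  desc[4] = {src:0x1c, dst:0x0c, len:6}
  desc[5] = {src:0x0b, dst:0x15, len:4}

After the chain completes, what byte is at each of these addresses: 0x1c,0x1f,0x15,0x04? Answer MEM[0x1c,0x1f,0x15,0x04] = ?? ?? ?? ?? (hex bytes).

[0] 0x1d->0x06 len=2 : fd 21
[1] 0x1a->0x09 len=8 : c1 ef e6 fd 21 71 df 10
[2] 0x04->0x0d len=8 : 4b 6c fd 21 41 c1 ef e6
[3] 0x14->0x1c len=4 : e6 3e 9c 88
[4] 0x1c->0x0c len=6 : e6 3e 9c 88 df 10
[5] 0x0b->0x15 len=4 : e6 e6 3e 9c
query mem[0x1c]=0xe6, mem[0x1f]=0x88, mem[0x15]=0xe6, mem[0x04]=0x4b

MEM[0x1c,0x1f,0x15,0x04] = e6 88 e6 4b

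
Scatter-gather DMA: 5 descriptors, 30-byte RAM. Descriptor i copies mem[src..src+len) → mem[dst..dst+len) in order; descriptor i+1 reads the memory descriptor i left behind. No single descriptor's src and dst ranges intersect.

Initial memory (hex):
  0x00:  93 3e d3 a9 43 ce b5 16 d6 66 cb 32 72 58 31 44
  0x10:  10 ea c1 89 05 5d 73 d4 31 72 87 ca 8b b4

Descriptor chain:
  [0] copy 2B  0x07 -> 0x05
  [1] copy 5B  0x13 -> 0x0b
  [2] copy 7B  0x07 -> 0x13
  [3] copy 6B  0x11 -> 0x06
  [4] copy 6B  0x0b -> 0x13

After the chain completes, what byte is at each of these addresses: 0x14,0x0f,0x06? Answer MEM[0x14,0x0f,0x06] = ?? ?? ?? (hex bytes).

[0] 0x07->0x05 len=2 : 16 d6
[1] 0x13->0x0b len=5 : 89 05 5d 73 d4
[2] 0x07->0x13 len=7 : 16 d6 66 cb 89 05 5d
[3] 0x11->0x06 len=6 : ea c1 16 d6 66 cb
[4] 0x0b->0x13 len=6 : cb 05 5d 73 d4 10
query mem[0x14]=0x05, mem[0x0f]=0xd4, mem[0x06]=0xea

MEM[0x14,0x0f,0x06] = 05 d4 ea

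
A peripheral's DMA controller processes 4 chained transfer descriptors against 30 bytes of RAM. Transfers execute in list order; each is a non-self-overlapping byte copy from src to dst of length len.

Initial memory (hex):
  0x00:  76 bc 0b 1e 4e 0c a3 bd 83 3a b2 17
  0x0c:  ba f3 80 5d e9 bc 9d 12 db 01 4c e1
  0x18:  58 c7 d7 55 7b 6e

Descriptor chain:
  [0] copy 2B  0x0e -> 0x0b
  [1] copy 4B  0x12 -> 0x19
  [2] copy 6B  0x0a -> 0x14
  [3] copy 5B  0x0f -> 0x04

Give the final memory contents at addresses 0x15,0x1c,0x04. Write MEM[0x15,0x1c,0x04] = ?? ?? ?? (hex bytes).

MEM[0x15,0x1c,0x04] = 80 01 5d

  after D0: wrote 2B at 0x0b = 805d
  after D1: wrote 4B at 0x19 = 9d12db01
  after D2: wrote 6B at 0x14 = b2805df3805d
  after D3: wrote 5B at 0x04 = 5de9bc9d12
query mem[0x15]=0x80, mem[0x1c]=0x01, mem[0x04]=0x5d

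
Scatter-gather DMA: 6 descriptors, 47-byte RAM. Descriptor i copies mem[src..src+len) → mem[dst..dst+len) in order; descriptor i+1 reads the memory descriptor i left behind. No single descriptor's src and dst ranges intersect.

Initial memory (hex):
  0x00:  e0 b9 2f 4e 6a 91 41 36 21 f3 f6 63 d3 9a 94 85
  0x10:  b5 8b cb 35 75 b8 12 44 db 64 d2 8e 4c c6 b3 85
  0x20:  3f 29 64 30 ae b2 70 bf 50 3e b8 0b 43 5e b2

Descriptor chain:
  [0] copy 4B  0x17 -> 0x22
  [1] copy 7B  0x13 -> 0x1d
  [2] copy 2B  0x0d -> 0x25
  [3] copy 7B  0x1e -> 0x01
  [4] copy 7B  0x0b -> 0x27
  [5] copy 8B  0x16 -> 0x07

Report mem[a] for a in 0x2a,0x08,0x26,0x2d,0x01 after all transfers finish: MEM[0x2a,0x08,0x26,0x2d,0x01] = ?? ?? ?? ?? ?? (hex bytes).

  after D0: wrote 4B at 0x22 = 44db64d2
  after D1: wrote 7B at 0x1d = 3575b81244db64
  after D2: wrote 2B at 0x25 = 9a94
  after D3: wrote 7B at 0x01 = 75b81244db6464
  after D4: wrote 7B at 0x27 = 63d39a9485b58b
  after D5: wrote 8B at 0x07 = 1244db64d28e4c35
query mem[0x2a]=0x94, mem[0x08]=0x44, mem[0x26]=0x94, mem[0x2d]=0x8b, mem[0x01]=0x75

MEM[0x2a,0x08,0x26,0x2d,0x01] = 94 44 94 8b 75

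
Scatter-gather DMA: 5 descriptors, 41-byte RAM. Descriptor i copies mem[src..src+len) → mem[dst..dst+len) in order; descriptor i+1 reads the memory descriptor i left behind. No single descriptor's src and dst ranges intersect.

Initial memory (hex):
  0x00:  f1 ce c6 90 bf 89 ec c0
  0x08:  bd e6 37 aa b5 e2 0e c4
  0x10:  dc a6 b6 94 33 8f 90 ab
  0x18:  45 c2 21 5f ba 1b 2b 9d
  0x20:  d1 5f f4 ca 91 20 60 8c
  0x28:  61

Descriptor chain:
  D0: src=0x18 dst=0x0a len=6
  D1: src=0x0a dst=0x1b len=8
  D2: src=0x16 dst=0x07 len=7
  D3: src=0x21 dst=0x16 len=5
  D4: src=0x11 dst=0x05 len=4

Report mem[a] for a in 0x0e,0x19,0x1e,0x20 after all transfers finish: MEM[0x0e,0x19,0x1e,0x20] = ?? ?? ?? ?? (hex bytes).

MEM[0x0e,0x19,0x1e,0x20] = ba 91 5f 1b

  after D0: wrote 6B at 0x0a = 45c2215fba1b
  after D1: wrote 8B at 0x1b = 45c2215fba1bdca6
  after D2: wrote 7B at 0x07 = 90ab45c22145c2
  after D3: wrote 5B at 0x16 = dca6ca9120
  after D4: wrote 4B at 0x05 = a6b69433
query mem[0x0e]=0xba, mem[0x19]=0x91, mem[0x1e]=0x5f, mem[0x20]=0x1b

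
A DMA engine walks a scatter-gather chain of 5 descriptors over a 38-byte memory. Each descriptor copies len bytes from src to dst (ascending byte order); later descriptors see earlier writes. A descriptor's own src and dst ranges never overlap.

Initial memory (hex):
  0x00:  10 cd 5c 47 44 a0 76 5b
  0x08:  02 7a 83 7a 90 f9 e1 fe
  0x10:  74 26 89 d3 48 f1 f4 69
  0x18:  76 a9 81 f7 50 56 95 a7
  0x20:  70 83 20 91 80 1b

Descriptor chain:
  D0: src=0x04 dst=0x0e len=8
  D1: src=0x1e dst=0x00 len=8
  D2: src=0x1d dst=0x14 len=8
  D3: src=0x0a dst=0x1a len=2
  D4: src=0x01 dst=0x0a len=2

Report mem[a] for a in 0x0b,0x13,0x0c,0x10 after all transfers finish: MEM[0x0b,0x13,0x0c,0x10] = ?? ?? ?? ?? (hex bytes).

MEM[0x0b,0x13,0x0c,0x10] = 70 7a 90 76

  after D0: wrote 8B at 0x0e = 44a0765b027a837a
  after D1: wrote 8B at 0x00 = 95a770832091801b
  after D2: wrote 8B at 0x14 = 5695a77083209180
  after D3: wrote 2B at 0x1a = 837a
  after D4: wrote 2B at 0x0a = a770
query mem[0x0b]=0x70, mem[0x13]=0x7a, mem[0x0c]=0x90, mem[0x10]=0x76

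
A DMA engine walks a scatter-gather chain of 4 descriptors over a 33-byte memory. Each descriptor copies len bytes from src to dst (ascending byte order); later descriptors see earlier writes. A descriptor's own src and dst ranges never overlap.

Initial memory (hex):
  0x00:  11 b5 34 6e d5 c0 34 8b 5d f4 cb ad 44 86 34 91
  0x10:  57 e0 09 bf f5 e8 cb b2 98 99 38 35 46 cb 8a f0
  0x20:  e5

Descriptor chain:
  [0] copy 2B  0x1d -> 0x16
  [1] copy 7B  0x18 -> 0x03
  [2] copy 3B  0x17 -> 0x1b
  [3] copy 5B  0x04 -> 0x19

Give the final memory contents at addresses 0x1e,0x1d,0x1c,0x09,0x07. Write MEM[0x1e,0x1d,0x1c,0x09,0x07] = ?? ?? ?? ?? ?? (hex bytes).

#0 dst[0x16+2] := {0xcb,0x8a}
#1 dst[0x03+7] := {0x98,0x99,0x38,0x35,0x46,0xcb,0x8a}
#2 dst[0x1b+3] := {0x8a,0x98,0x99}
#3 dst[0x19+5] := {0x99,0x38,0x35,0x46,0xcb}
query mem[0x1e]=0x8a, mem[0x1d]=0xcb, mem[0x1c]=0x46, mem[0x09]=0x8a, mem[0x07]=0x46

MEM[0x1e,0x1d,0x1c,0x09,0x07] = 8a cb 46 8a 46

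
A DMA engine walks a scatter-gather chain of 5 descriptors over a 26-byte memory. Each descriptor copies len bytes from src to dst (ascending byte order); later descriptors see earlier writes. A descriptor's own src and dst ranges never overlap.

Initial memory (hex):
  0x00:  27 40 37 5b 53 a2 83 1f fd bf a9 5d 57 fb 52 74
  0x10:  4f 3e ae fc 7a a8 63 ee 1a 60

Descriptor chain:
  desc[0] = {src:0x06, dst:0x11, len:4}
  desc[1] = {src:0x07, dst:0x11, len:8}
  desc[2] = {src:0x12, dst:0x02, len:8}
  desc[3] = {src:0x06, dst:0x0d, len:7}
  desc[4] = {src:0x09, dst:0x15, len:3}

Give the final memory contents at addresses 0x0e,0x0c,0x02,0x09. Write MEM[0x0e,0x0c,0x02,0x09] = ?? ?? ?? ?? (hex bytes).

MEM[0x0e,0x0c,0x02,0x09] = fb 57 fd 60

#0 dst[0x11+4] := {0x83,0x1f,0xfd,0xbf}
#1 dst[0x11+8] := {0x1f,0xfd,0xbf,0xa9,0x5d,0x57,0xfb,0x52}
#2 dst[0x02+8] := {0xfd,0xbf,0xa9,0x5d,0x57,0xfb,0x52,0x60}
#3 dst[0x0d+7] := {0x57,0xfb,0x52,0x60,0xa9,0x5d,0x57}
#4 dst[0x15+3] := {0x60,0xa9,0x5d}
query mem[0x0e]=0xfb, mem[0x0c]=0x57, mem[0x02]=0xfd, mem[0x09]=0x60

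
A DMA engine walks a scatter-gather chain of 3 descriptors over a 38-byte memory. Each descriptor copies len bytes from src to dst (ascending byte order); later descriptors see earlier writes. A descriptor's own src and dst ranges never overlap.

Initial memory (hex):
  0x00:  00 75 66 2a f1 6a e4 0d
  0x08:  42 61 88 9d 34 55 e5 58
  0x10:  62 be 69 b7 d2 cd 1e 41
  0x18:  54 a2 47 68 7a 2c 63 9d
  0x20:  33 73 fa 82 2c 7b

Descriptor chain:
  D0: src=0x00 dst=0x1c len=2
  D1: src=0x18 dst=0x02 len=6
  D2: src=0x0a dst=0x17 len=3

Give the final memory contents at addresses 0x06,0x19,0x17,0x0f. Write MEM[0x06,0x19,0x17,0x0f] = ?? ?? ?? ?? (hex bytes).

D0: mem[0x1c..0x1d] <- [00 75]
D1: mem[0x02..0x07] <- [54 a2 47 68 00 75]
D2: mem[0x17..0x19] <- [88 9d 34]
query mem[0x06]=0x00, mem[0x19]=0x34, mem[0x17]=0x88, mem[0x0f]=0x58

MEM[0x06,0x19,0x17,0x0f] = 00 34 88 58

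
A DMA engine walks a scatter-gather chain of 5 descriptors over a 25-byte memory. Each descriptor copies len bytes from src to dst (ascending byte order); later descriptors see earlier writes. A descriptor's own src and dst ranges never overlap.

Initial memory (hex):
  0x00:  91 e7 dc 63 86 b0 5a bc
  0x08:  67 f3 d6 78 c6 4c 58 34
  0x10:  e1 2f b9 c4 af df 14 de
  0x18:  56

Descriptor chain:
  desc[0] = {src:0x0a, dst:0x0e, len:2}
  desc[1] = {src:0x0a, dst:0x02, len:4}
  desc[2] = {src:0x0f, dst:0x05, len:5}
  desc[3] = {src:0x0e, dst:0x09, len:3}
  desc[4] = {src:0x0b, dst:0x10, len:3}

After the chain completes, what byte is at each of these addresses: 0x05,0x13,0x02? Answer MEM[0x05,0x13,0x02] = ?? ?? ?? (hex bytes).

MEM[0x05,0x13,0x02] = 78 c4 d6

#0 dst[0x0e+2] := {0xd6,0x78}
#1 dst[0x02+4] := {0xd6,0x78,0xc6,0x4c}
#2 dst[0x05+5] := {0x78,0xe1,0x2f,0xb9,0xc4}
#3 dst[0x09+3] := {0xd6,0x78,0xe1}
#4 dst[0x10+3] := {0xe1,0xc6,0x4c}
query mem[0x05]=0x78, mem[0x13]=0xc4, mem[0x02]=0xd6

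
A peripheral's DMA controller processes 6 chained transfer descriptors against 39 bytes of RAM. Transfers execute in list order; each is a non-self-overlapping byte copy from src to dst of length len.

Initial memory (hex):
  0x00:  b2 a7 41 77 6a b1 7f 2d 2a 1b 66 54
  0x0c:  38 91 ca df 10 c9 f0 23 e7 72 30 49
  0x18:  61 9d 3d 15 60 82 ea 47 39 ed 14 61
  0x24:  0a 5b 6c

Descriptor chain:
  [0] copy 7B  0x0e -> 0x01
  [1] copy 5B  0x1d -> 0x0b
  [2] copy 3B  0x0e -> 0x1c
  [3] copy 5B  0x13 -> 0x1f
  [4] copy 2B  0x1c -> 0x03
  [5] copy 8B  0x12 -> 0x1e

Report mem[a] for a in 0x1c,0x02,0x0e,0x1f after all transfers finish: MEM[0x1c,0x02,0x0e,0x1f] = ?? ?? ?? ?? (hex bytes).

MEM[0x1c,0x02,0x0e,0x1f] = 39 df 39 23

  after D0: wrote 7B at 0x01 = cadf10c9f023e7
  after D1: wrote 5B at 0x0b = 82ea4739ed
  after D2: wrote 3B at 0x1c = 39ed10
  after D3: wrote 5B at 0x1f = 23e7723049
  after D4: wrote 2B at 0x03 = 39ed
  after D5: wrote 8B at 0x1e = f023e7723049619d
query mem[0x1c]=0x39, mem[0x02]=0xdf, mem[0x0e]=0x39, mem[0x1f]=0x23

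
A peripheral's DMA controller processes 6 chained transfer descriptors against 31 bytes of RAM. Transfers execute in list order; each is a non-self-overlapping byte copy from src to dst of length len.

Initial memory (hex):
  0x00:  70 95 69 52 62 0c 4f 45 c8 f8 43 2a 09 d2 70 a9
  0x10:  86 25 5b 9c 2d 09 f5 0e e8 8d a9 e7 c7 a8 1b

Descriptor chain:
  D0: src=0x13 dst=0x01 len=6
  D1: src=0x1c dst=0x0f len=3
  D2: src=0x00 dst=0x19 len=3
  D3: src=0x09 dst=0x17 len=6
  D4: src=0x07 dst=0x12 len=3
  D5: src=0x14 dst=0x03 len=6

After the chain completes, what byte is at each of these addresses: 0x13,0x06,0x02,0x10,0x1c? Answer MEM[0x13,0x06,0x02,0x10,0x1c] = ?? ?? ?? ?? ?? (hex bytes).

  after D0: wrote 6B at 0x01 = 9c2d09f50ee8
  after D1: wrote 3B at 0x0f = c7a81b
  after D2: wrote 3B at 0x19 = 709c2d
  after D3: wrote 6B at 0x17 = f8432a09d270
  after D4: wrote 3B at 0x12 = 45c8f8
  after D5: wrote 6B at 0x03 = f809f5f8432a
query mem[0x13]=0xc8, mem[0x06]=0xf8, mem[0x02]=0x2d, mem[0x10]=0xa8, mem[0x1c]=0x70

MEM[0x13,0x06,0x02,0x10,0x1c] = c8 f8 2d a8 70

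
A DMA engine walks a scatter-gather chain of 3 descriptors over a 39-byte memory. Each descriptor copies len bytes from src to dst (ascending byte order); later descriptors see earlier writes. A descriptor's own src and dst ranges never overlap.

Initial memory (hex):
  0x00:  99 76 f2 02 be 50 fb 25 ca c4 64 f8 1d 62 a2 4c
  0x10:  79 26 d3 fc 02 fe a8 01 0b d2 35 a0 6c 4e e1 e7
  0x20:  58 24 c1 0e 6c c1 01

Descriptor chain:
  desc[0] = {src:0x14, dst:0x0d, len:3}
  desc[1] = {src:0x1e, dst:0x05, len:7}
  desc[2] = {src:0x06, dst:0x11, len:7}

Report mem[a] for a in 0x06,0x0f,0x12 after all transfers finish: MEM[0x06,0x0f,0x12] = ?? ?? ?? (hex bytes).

D0: mem[0x0d..0x0f] <- [02 fe a8]
D1: mem[0x05..0x0b] <- [e1 e7 58 24 c1 0e 6c]
D2: mem[0x11..0x17] <- [e7 58 24 c1 0e 6c 1d]
query mem[0x06]=0xe7, mem[0x0f]=0xa8, mem[0x12]=0x58

MEM[0x06,0x0f,0x12] = e7 a8 58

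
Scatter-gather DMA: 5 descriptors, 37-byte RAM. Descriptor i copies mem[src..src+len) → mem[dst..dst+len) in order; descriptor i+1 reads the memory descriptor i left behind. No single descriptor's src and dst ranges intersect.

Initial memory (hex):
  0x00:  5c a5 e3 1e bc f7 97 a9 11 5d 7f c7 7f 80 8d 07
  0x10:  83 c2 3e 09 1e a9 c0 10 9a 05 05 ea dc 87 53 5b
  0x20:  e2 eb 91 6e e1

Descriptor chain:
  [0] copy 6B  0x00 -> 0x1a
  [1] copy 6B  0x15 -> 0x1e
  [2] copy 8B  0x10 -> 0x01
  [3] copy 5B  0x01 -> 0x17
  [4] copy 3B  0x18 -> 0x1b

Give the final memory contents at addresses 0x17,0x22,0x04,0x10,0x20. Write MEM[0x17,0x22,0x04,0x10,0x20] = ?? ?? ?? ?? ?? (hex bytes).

D0: mem[0x1a..0x1f] <- [5c a5 e3 1e bc f7]
D1: mem[0x1e..0x23] <- [a9 c0 10 9a 05 5c]
D2: mem[0x01..0x08] <- [83 c2 3e 09 1e a9 c0 10]
D3: mem[0x17..0x1b] <- [83 c2 3e 09 1e]
D4: mem[0x1b..0x1d] <- [c2 3e 09]
query mem[0x17]=0x83, mem[0x22]=0x05, mem[0x04]=0x09, mem[0x10]=0x83, mem[0x20]=0x10

MEM[0x17,0x22,0x04,0x10,0x20] = 83 05 09 83 10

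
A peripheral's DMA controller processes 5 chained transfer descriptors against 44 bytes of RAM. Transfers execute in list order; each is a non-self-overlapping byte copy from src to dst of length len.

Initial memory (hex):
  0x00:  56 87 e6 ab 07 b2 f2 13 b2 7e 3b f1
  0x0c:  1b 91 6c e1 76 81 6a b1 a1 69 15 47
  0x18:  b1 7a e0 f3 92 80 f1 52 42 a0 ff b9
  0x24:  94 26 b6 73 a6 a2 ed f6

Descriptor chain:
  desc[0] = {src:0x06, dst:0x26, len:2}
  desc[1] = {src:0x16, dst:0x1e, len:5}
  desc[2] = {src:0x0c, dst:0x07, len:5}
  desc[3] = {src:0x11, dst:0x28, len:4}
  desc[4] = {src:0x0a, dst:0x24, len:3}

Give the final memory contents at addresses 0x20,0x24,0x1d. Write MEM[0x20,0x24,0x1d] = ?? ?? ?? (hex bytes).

MEM[0x20,0x24,0x1d] = b1 e1 80

  after D0: wrote 2B at 0x26 = f213
  after D1: wrote 5B at 0x1e = 1547b17ae0
  after D2: wrote 5B at 0x07 = 1b916ce176
  after D3: wrote 4B at 0x28 = 816ab1a1
  after D4: wrote 3B at 0x24 = e1761b
query mem[0x20]=0xb1, mem[0x24]=0xe1, mem[0x1d]=0x80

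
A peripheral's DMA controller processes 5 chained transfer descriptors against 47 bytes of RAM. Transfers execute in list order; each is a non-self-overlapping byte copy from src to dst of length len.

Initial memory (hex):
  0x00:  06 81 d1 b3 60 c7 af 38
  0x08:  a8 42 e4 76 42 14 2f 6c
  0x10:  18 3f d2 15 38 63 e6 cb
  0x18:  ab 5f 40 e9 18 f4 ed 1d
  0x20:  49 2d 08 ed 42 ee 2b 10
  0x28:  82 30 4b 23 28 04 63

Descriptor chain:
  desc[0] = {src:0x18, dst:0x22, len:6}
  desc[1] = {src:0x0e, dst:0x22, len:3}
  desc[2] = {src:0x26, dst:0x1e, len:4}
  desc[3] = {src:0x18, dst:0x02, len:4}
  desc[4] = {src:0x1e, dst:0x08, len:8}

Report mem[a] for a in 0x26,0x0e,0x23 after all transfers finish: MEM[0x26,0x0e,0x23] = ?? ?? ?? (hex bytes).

MEM[0x26,0x0e,0x23] = 18 18 6c

D0: mem[0x22..0x27] <- [ab 5f 40 e9 18 f4]
D1: mem[0x22..0x24] <- [2f 6c 18]
D2: mem[0x1e..0x21] <- [18 f4 82 30]
D3: mem[0x02..0x05] <- [ab 5f 40 e9]
D4: mem[0x08..0x0f] <- [18 f4 82 30 2f 6c 18 e9]
query mem[0x26]=0x18, mem[0x0e]=0x18, mem[0x23]=0x6c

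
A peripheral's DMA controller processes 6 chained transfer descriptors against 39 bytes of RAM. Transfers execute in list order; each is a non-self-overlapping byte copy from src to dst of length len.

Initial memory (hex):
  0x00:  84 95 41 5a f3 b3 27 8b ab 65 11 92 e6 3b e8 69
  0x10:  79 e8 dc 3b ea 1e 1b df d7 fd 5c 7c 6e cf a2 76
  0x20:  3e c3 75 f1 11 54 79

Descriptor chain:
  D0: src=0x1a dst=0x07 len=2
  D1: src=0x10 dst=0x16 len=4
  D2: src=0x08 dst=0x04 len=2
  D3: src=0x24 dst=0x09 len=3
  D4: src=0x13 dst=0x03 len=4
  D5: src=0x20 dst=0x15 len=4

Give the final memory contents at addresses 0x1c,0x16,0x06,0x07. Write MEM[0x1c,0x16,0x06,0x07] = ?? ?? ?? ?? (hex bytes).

MEM[0x1c,0x16,0x06,0x07] = 6e c3 79 5c

D0: mem[0x07..0x08] <- [5c 7c]
D1: mem[0x16..0x19] <- [79 e8 dc 3b]
D2: mem[0x04..0x05] <- [7c 65]
D3: mem[0x09..0x0b] <- [11 54 79]
D4: mem[0x03..0x06] <- [3b ea 1e 79]
D5: mem[0x15..0x18] <- [3e c3 75 f1]
query mem[0x1c]=0x6e, mem[0x16]=0xc3, mem[0x06]=0x79, mem[0x07]=0x5c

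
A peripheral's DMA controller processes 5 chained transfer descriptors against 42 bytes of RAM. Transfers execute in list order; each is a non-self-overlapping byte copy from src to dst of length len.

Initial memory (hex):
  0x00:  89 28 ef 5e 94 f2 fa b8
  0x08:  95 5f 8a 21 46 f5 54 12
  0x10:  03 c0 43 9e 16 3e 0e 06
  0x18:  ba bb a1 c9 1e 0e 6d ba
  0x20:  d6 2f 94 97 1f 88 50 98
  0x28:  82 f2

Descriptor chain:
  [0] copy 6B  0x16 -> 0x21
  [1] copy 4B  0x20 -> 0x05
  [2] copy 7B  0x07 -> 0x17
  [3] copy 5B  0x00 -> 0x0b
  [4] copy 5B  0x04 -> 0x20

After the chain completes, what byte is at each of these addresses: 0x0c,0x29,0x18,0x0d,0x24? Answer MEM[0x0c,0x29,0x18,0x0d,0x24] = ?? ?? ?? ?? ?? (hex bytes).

[0] 0x16->0x21 len=6 : 0e 06 ba bb a1 c9
[1] 0x20->0x05 len=4 : d6 0e 06 ba
[2] 0x07->0x17 len=7 : 06 ba 5f 8a 21 46 f5
[3] 0x00->0x0b len=5 : 89 28 ef 5e 94
[4] 0x04->0x20 len=5 : 94 d6 0e 06 ba
query mem[0x0c]=0x28, mem[0x29]=0xf2, mem[0x18]=0xba, mem[0x0d]=0xef, mem[0x24]=0xba

MEM[0x0c,0x29,0x18,0x0d,0x24] = 28 f2 ba ef ba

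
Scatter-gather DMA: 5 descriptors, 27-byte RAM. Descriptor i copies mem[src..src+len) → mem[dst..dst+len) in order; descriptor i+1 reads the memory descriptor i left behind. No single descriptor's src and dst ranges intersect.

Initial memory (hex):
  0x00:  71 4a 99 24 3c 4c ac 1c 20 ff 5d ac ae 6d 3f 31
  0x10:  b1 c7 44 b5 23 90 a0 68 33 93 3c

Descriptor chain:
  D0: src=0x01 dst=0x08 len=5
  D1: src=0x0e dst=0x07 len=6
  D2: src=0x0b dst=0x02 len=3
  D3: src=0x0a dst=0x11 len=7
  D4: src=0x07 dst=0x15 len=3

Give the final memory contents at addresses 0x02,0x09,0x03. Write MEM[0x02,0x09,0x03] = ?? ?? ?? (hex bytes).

MEM[0x02,0x09,0x03] = 44 b1 b5

D0: mem[0x08..0x0c] <- [4a 99 24 3c 4c]
D1: mem[0x07..0x0c] <- [3f 31 b1 c7 44 b5]
D2: mem[0x02..0x04] <- [44 b5 6d]
D3: mem[0x11..0x17] <- [c7 44 b5 6d 3f 31 b1]
D4: mem[0x15..0x17] <- [3f 31 b1]
query mem[0x02]=0x44, mem[0x09]=0xb1, mem[0x03]=0xb5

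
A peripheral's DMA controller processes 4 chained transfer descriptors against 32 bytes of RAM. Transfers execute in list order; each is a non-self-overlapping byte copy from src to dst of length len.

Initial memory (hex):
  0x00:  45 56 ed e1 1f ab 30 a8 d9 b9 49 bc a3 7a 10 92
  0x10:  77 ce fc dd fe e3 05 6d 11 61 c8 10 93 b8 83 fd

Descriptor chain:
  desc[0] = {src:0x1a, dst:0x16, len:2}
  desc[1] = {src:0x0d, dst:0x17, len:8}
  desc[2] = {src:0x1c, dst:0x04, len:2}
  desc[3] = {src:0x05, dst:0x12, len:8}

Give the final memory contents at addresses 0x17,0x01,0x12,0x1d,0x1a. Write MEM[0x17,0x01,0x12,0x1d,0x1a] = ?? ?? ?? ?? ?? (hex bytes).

  after D0: wrote 2B at 0x16 = c810
  after D1: wrote 8B at 0x17 = 7a109277cefcddfe
  after D2: wrote 2B at 0x04 = fcdd
  after D3: wrote 8B at 0x12 = dd30a8d9b949bca3
query mem[0x17]=0x49, mem[0x01]=0x56, mem[0x12]=0xdd, mem[0x1d]=0xdd, mem[0x1a]=0x77

MEM[0x17,0x01,0x12,0x1d,0x1a] = 49 56 dd dd 77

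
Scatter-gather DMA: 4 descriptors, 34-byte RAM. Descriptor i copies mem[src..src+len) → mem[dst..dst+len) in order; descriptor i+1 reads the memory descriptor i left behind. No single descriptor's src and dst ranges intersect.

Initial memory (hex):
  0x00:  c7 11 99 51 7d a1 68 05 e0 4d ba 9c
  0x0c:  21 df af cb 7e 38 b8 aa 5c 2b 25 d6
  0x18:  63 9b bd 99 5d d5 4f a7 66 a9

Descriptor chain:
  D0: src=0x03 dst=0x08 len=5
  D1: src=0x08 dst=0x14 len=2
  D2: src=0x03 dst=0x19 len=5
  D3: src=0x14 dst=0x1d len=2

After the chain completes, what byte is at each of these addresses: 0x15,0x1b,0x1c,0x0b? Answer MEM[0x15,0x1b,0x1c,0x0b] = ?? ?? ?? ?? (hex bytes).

[0] 0x03->0x08 len=5 : 51 7d a1 68 05
[1] 0x08->0x14 len=2 : 51 7d
[2] 0x03->0x19 len=5 : 51 7d a1 68 05
[3] 0x14->0x1d len=2 : 51 7d
query mem[0x15]=0x7d, mem[0x1b]=0xa1, mem[0x1c]=0x68, mem[0x0b]=0x68

MEM[0x15,0x1b,0x1c,0x0b] = 7d a1 68 68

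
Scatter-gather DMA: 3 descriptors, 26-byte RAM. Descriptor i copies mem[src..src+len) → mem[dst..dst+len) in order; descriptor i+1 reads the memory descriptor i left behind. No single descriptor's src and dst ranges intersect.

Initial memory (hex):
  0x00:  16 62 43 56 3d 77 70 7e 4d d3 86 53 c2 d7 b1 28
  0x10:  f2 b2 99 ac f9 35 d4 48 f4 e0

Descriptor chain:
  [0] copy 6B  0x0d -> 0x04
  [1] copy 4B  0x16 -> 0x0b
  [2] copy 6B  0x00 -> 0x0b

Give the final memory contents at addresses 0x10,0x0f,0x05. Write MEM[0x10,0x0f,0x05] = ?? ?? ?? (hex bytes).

#0 dst[0x04+6] := {0xd7,0xb1,0x28,0xf2,0xb2,0x99}
#1 dst[0x0b+4] := {0xd4,0x48,0xf4,0xe0}
#2 dst[0x0b+6] := {0x16,0x62,0x43,0x56,0xd7,0xb1}
query mem[0x10]=0xb1, mem[0x0f]=0xd7, mem[0x05]=0xb1

MEM[0x10,0x0f,0x05] = b1 d7 b1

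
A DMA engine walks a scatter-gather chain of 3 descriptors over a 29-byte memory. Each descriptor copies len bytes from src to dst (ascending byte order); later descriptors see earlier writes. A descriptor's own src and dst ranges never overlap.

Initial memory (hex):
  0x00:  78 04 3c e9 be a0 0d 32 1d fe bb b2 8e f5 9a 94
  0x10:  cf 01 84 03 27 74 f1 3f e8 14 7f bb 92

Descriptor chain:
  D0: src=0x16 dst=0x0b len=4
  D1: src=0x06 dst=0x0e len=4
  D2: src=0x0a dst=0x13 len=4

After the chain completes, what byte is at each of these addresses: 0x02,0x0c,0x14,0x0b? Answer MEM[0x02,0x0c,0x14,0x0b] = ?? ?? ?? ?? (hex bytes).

MEM[0x02,0x0c,0x14,0x0b] = 3c 3f f1 f1

[0] 0x16->0x0b len=4 : f1 3f e8 14
[1] 0x06->0x0e len=4 : 0d 32 1d fe
[2] 0x0a->0x13 len=4 : bb f1 3f e8
query mem[0x02]=0x3c, mem[0x0c]=0x3f, mem[0x14]=0xf1, mem[0x0b]=0xf1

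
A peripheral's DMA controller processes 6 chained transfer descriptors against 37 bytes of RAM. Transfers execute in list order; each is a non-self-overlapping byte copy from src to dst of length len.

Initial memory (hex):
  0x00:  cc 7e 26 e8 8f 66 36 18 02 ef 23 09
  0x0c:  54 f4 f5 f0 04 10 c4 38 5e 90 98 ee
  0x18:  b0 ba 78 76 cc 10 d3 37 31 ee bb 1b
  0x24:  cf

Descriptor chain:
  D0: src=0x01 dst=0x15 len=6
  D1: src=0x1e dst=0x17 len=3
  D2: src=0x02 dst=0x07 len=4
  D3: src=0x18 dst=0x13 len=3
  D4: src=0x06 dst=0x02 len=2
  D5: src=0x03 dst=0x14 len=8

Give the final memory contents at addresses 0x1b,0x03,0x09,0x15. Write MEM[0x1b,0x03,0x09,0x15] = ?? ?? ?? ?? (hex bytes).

MEM[0x1b,0x03,0x09,0x15] = 66 26 8f 8f

#0 dst[0x15+6] := {0x7e,0x26,0xe8,0x8f,0x66,0x36}
#1 dst[0x17+3] := {0xd3,0x37,0x31}
#2 dst[0x07+4] := {0x26,0xe8,0x8f,0x66}
#3 dst[0x13+3] := {0x37,0x31,0x36}
#4 dst[0x02+2] := {0x36,0x26}
#5 dst[0x14+8] := {0x26,0x8f,0x66,0x36,0x26,0xe8,0x8f,0x66}
query mem[0x1b]=0x66, mem[0x03]=0x26, mem[0x09]=0x8f, mem[0x15]=0x8f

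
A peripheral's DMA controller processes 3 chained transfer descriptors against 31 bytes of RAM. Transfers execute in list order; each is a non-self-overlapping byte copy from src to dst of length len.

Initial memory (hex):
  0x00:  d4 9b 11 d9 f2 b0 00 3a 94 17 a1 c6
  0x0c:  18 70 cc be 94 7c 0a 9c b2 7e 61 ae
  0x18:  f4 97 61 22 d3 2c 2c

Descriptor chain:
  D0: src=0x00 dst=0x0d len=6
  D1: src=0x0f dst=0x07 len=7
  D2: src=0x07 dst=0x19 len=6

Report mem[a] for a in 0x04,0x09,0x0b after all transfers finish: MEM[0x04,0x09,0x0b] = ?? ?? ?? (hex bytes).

D0: mem[0x0d..0x12] <- [d4 9b 11 d9 f2 b0]
D1: mem[0x07..0x0d] <- [11 d9 f2 b0 9c b2 7e]
D2: mem[0x19..0x1e] <- [11 d9 f2 b0 9c b2]
query mem[0x04]=0xf2, mem[0x09]=0xf2, mem[0x0b]=0x9c

MEM[0x04,0x09,0x0b] = f2 f2 9c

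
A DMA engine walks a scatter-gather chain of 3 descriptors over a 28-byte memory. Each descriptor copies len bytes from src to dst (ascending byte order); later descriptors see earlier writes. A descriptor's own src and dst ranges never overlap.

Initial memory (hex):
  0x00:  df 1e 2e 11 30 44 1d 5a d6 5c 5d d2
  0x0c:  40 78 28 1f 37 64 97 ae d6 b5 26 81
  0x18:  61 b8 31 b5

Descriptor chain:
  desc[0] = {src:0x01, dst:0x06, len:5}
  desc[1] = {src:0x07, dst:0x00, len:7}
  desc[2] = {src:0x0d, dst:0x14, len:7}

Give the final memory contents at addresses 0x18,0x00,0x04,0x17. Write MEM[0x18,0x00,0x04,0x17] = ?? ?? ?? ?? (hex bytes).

#0 dst[0x06+5] := {0x1e,0x2e,0x11,0x30,0x44}
#1 dst[0x00+7] := {0x2e,0x11,0x30,0x44,0xd2,0x40,0x78}
#2 dst[0x14+7] := {0x78,0x28,0x1f,0x37,0x64,0x97,0xae}
query mem[0x18]=0x64, mem[0x00]=0x2e, mem[0x04]=0xd2, mem[0x17]=0x37

MEM[0x18,0x00,0x04,0x17] = 64 2e d2 37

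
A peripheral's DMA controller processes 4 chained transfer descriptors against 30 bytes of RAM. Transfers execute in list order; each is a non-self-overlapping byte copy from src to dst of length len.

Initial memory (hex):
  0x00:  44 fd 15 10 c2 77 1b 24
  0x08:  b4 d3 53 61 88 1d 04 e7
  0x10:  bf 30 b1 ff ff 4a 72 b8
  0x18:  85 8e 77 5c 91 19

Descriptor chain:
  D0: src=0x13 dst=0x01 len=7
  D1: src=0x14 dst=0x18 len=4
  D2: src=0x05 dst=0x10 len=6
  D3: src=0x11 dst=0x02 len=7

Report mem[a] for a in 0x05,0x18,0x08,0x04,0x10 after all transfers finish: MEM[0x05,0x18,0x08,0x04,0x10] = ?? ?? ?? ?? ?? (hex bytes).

MEM[0x05,0x18,0x08,0x04,0x10] = d3 ff b8 b4 b8

[0] 0x13->0x01 len=7 : ff ff 4a 72 b8 85 8e
[1] 0x14->0x18 len=4 : ff 4a 72 b8
[2] 0x05->0x10 len=6 : b8 85 8e b4 d3 53
[3] 0x11->0x02 len=7 : 85 8e b4 d3 53 72 b8
query mem[0x05]=0xd3, mem[0x18]=0xff, mem[0x08]=0xb8, mem[0x04]=0xb4, mem[0x10]=0xb8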